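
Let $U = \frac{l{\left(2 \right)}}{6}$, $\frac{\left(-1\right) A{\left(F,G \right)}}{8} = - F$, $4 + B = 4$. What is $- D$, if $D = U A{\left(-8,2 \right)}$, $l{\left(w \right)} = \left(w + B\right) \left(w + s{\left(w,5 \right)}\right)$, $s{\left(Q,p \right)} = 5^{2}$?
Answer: $576$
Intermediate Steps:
$s{\left(Q,p \right)} = 25$
$B = 0$ ($B = -4 + 4 = 0$)
$l{\left(w \right)} = w \left(25 + w\right)$ ($l{\left(w \right)} = \left(w + 0\right) \left(w + 25\right) = w \left(25 + w\right)$)
$A{\left(F,G \right)} = 8 F$ ($A{\left(F,G \right)} = - 8 \left(- F\right) = 8 F$)
$U = 9$ ($U = \frac{2 \left(25 + 2\right)}{6} = 2 \cdot 27 \cdot \frac{1}{6} = 54 \cdot \frac{1}{6} = 9$)
$D = -576$ ($D = 9 \cdot 8 \left(-8\right) = 9 \left(-64\right) = -576$)
$- D = \left(-1\right) \left(-576\right) = 576$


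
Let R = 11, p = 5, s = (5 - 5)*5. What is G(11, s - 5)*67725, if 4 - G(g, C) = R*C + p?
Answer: 3657150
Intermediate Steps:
s = 0 (s = 0*5 = 0)
G(g, C) = -1 - 11*C (G(g, C) = 4 - (11*C + 5) = 4 - (5 + 11*C) = 4 + (-5 - 11*C) = -1 - 11*C)
G(11, s - 5)*67725 = (-1 - 11*(0 - 5))*67725 = (-1 - 11*(-5))*67725 = (-1 + 55)*67725 = 54*67725 = 3657150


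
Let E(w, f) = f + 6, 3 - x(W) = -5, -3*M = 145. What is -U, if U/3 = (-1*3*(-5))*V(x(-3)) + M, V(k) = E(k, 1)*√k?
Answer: 145 - 630*√2 ≈ -745.95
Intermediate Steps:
M = -145/3 (M = -⅓*145 = -145/3 ≈ -48.333)
x(W) = 8 (x(W) = 3 - 1*(-5) = 3 + 5 = 8)
E(w, f) = 6 + f
V(k) = 7*√k (V(k) = (6 + 1)*√k = 7*√k)
U = -145 + 630*√2 (U = 3*((-1*3*(-5))*(7*√8) - 145/3) = 3*((-3*(-5))*(7*(2*√2)) - 145/3) = 3*(15*(14*√2) - 145/3) = 3*(210*√2 - 145/3) = 3*(-145/3 + 210*√2) = -145 + 630*√2 ≈ 745.95)
-U = -(-145 + 630*√2) = 145 - 630*√2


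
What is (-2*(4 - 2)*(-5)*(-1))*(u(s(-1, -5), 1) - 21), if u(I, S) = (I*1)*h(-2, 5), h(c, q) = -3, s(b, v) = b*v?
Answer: 720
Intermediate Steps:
u(I, S) = -3*I (u(I, S) = (I*1)*(-3) = I*(-3) = -3*I)
(-2*(4 - 2)*(-5)*(-1))*(u(s(-1, -5), 1) - 21) = (-2*(4 - 2)*(-5)*(-1))*(-(-3)*(-5) - 21) = (-4*(-5)*(-1))*(-3*5 - 21) = (-2*(-10)*(-1))*(-15 - 21) = (20*(-1))*(-36) = -20*(-36) = 720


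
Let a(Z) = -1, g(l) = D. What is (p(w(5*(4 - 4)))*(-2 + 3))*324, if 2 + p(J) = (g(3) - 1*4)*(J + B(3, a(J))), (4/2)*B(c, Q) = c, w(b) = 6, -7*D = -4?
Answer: -62856/7 ≈ -8979.4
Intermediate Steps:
D = 4/7 (D = -⅐*(-4) = 4/7 ≈ 0.57143)
g(l) = 4/7
B(c, Q) = c/2
p(J) = -50/7 - 24*J/7 (p(J) = -2 + (4/7 - 1*4)*(J + (½)*3) = -2 + (4/7 - 4)*(J + 3/2) = -2 - 24*(3/2 + J)/7 = -2 + (-36/7 - 24*J/7) = -50/7 - 24*J/7)
(p(w(5*(4 - 4)))*(-2 + 3))*324 = ((-50/7 - 24/7*6)*(-2 + 3))*324 = ((-50/7 - 144/7)*1)*324 = -194/7*1*324 = -194/7*324 = -62856/7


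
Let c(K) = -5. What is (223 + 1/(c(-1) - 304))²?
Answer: 4748036836/95481 ≈ 49728.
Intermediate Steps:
(223 + 1/(c(-1) - 304))² = (223 + 1/(-5 - 304))² = (223 + 1/(-309))² = (223 - 1/309)² = (68906/309)² = 4748036836/95481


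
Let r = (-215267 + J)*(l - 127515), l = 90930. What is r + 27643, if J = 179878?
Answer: 1294734208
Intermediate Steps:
r = 1294706565 (r = (-215267 + 179878)*(90930 - 127515) = -35389*(-36585) = 1294706565)
r + 27643 = 1294706565 + 27643 = 1294734208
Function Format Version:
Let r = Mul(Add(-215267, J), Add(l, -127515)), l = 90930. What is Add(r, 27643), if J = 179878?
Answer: 1294734208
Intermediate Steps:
r = 1294706565 (r = Mul(Add(-215267, 179878), Add(90930, -127515)) = Mul(-35389, -36585) = 1294706565)
Add(r, 27643) = Add(1294706565, 27643) = 1294734208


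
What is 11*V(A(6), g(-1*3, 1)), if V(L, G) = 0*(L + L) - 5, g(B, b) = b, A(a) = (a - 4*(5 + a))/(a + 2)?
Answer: -55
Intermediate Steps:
A(a) = (-20 - 3*a)/(2 + a) (A(a) = (a + (-20 - 4*a))/(2 + a) = (-20 - 3*a)/(2 + a))
V(L, G) = -5 (V(L, G) = 0*(2*L) - 5 = 0 - 5 = -5)
11*V(A(6), g(-1*3, 1)) = 11*(-5) = -55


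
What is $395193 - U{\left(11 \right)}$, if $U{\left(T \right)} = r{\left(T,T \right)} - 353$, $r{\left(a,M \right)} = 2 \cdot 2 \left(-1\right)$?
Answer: $395550$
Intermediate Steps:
$r{\left(a,M \right)} = -4$ ($r{\left(a,M \right)} = 4 \left(-1\right) = -4$)
$U{\left(T \right)} = -357$ ($U{\left(T \right)} = -4 - 353 = -357$)
$395193 - U{\left(11 \right)} = 395193 - -357 = 395193 + 357 = 395550$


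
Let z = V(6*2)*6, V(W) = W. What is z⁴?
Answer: 26873856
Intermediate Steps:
z = 72 (z = (6*2)*6 = 12*6 = 72)
z⁴ = 72⁴ = 26873856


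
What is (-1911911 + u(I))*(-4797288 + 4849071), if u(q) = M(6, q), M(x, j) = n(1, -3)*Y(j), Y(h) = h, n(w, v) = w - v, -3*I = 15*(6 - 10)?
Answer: -99000344673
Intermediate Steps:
I = 20 (I = -5*(6 - 10) = -5*(-4) = -⅓*(-60) = 20)
M(x, j) = 4*j (M(x, j) = (1 - 1*(-3))*j = (1 + 3)*j = 4*j)
u(q) = 4*q
(-1911911 + u(I))*(-4797288 + 4849071) = (-1911911 + 4*20)*(-4797288 + 4849071) = (-1911911 + 80)*51783 = -1911831*51783 = -99000344673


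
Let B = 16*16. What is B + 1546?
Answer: 1802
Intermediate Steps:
B = 256
B + 1546 = 256 + 1546 = 1802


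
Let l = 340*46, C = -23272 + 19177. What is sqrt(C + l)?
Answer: sqrt(11545) ≈ 107.45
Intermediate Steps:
C = -4095
l = 15640
sqrt(C + l) = sqrt(-4095 + 15640) = sqrt(11545)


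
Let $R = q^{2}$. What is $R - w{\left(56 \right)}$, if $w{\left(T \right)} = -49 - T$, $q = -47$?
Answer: $2314$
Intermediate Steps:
$R = 2209$ ($R = \left(-47\right)^{2} = 2209$)
$R - w{\left(56 \right)} = 2209 - \left(-49 - 56\right) = 2209 - -105 = 2209 + 105 = 2314$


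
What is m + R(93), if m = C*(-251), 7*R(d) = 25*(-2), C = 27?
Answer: -47489/7 ≈ -6784.1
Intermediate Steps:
R(d) = -50/7 (R(d) = (25*(-2))/7 = (1/7)*(-50) = -50/7)
m = -6777 (m = 27*(-251) = -6777)
m + R(93) = -6777 - 50/7 = -47489/7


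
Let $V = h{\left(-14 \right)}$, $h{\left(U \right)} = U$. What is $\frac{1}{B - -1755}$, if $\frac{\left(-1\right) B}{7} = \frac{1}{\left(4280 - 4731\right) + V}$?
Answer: $\frac{465}{816082} \approx 0.0005698$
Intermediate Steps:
$V = -14$
$B = \frac{7}{465}$ ($B = - \frac{7}{\left(4280 - 4731\right) - 14} = - \frac{7}{-451 - 14} = - \frac{7}{-465} = \left(-7\right) \left(- \frac{1}{465}\right) = \frac{7}{465} \approx 0.015054$)
$\frac{1}{B - -1755} = \frac{1}{\frac{7}{465} - -1755} = \frac{1}{\frac{7}{465} + 1755} = \frac{1}{\frac{816082}{465}} = \frac{465}{816082}$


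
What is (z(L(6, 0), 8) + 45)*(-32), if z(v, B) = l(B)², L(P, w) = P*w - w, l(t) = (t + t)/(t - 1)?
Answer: -78752/49 ≈ -1607.2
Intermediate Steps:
l(t) = 2*t/(-1 + t) (l(t) = (2*t)/(-1 + t) = 2*t/(-1 + t))
L(P, w) = -w + P*w
z(v, B) = 4*B²/(-1 + B)² (z(v, B) = (2*B/(-1 + B))² = 4*B²/(-1 + B)²)
(z(L(6, 0), 8) + 45)*(-32) = (4*8²/(-1 + 8)² + 45)*(-32) = (4*64/7² + 45)*(-32) = (4*64*(1/49) + 45)*(-32) = (256/49 + 45)*(-32) = (2461/49)*(-32) = -78752/49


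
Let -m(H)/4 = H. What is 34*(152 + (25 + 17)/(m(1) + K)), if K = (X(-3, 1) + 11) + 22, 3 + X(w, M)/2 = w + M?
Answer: 99620/19 ≈ 5243.2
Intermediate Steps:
m(H) = -4*H
X(w, M) = -6 + 2*M + 2*w (X(w, M) = -6 + 2*(w + M) = -6 + 2*(M + w) = -6 + (2*M + 2*w) = -6 + 2*M + 2*w)
K = 23 (K = ((-6 + 2*1 + 2*(-3)) + 11) + 22 = ((-6 + 2 - 6) + 11) + 22 = (-10 + 11) + 22 = 1 + 22 = 23)
34*(152 + (25 + 17)/(m(1) + K)) = 34*(152 + (25 + 17)/(-4*1 + 23)) = 34*(152 + 42/(-4 + 23)) = 34*(152 + 42/19) = 34*(2930/19) = 99620/19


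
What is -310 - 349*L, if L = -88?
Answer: 30402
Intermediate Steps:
-310 - 349*L = -310 - 349*(-88) = -310 + 30712 = 30402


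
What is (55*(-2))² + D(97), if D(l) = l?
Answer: 12197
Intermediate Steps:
(55*(-2))² + D(97) = (55*(-2))² + 97 = (-110)² + 97 = 12100 + 97 = 12197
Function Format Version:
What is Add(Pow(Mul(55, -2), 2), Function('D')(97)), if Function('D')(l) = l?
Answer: 12197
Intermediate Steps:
Add(Pow(Mul(55, -2), 2), Function('D')(97)) = Add(Pow(Mul(55, -2), 2), 97) = Add(Pow(-110, 2), 97) = Add(12100, 97) = 12197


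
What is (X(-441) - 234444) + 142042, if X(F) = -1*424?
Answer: -92826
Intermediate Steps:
X(F) = -424
(X(-441) - 234444) + 142042 = (-424 - 234444) + 142042 = -234868 + 142042 = -92826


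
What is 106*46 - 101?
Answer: 4775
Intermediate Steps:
106*46 - 101 = 4876 - 101 = 4775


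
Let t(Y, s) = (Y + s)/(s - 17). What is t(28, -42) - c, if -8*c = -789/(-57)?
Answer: 17645/8968 ≈ 1.9676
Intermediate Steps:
c = -263/152 (c = -(-789)/(8*(-57)) = -(-789)*(-1)/(8*57) = -⅛*263/19 = -263/152 ≈ -1.7303)
t(Y, s) = (Y + s)/(-17 + s)
t(28, -42) - c = (28 - 42)/(-17 - 42) - 1*(-263/152) = -14/(-59) + 263/152 = -1/59*(-14) + 263/152 = 14/59 + 263/152 = 17645/8968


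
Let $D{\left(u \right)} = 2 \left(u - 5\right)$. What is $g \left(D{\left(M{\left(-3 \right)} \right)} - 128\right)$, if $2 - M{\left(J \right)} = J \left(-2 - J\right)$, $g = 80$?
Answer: $-10240$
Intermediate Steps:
$M{\left(J \right)} = 2 - J \left(-2 - J\right)$
$D{\left(u \right)} = -10 + 2 u$ ($D{\left(u \right)} = 2 \left(-5 + u\right) = -10 + 2 u$)
$g \left(D{\left(M{\left(-3 \right)} \right)} - 128\right) = 80 \left(\left(-10 + 2 \left(2 + \left(-3\right)^{2} + 2 \left(-3\right)\right)\right) - 128\right) = 80 \left(\left(-10 + 2 \left(2 + 9 - 6\right)\right) - 128\right) = 80 \left(\left(-10 + 2 \cdot 5\right) - 128\right) = 80 \left(\left(-10 + 10\right) - 128\right) = 80 \left(0 - 128\right) = 80 \left(-128\right) = -10240$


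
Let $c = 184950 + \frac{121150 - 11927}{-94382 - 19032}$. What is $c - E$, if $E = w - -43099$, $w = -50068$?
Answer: $\frac{21766192243}{113414} \approx 1.9192 \cdot 10^{5}$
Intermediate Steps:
$E = -6969$ ($E = -50068 - -43099 = -50068 + 43099 = -6969$)
$c = \frac{20975810077}{113414}$ ($c = 184950 + \frac{109223}{-113414} = 184950 + 109223 \left(- \frac{1}{113414}\right) = 184950 - \frac{109223}{113414} = \frac{20975810077}{113414} \approx 1.8495 \cdot 10^{5}$)
$c - E = \frac{20975810077}{113414} - -6969 = \frac{20975810077}{113414} + 6969 = \frac{21766192243}{113414}$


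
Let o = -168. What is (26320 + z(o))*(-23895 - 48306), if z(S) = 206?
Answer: -1915203726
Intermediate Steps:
(26320 + z(o))*(-23895 - 48306) = (26320 + 206)*(-23895 - 48306) = 26526*(-72201) = -1915203726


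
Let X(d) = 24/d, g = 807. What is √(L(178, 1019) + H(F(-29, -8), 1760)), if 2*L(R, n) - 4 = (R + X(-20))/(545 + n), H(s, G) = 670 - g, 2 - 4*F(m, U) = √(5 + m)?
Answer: I*√7138510/230 ≈ 11.617*I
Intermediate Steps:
F(m, U) = ½ - √(5 + m)/4
H(s, G) = -137 (H(s, G) = 670 - 1*807 = 670 - 807 = -137)
L(R, n) = 2 + (-6/5 + R)/(2*(545 + n)) (L(R, n) = 2 + ((R + 24/(-20))/(545 + n))/2 = 2 + ((R + 24*(-1/20))/(545 + n))/2 = 2 + ((R - 6/5)/(545 + n))/2 = 2 + ((-6/5 + R)/(545 + n))/2 = 2 + (-6/5 + R)/(2*(545 + n)))
√(L(178, 1019) + H(F(-29, -8), 1760)) = √((10894 + 5*178 + 20*1019)/(10*(545 + 1019)) - 137) = √((⅒)*(10894 + 890 + 20380)/1564 - 137) = √((⅒)*(1/1564)*32164 - 137) = √(473/230 - 137) = √(-31037/230) = I*√7138510/230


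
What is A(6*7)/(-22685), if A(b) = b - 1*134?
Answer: 92/22685 ≈ 0.0040555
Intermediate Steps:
A(b) = -134 + b (A(b) = b - 134 = -134 + b)
A(6*7)/(-22685) = (-134 + 6*7)/(-22685) = (-134 + 42)*(-1/22685) = -92*(-1/22685) = 92/22685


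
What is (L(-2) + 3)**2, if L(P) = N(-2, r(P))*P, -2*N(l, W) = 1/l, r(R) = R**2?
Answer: 25/4 ≈ 6.2500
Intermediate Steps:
N(l, W) = -1/(2*l)
L(P) = P/4 (L(P) = (-1/2/(-2))*P = (-1/2*(-1/2))*P = P/4)
(L(-2) + 3)**2 = ((1/4)*(-2) + 3)**2 = (-1/2 + 3)**2 = (5/2)**2 = 25/4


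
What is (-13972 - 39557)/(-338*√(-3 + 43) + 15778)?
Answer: -140763427/40729254 - 3015467*√10/20364627 ≈ -3.9243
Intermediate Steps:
(-13972 - 39557)/(-338*√(-3 + 43) + 15778) = -53529/(-676*√10 + 15778) = -53529/(15778 - 676*√10)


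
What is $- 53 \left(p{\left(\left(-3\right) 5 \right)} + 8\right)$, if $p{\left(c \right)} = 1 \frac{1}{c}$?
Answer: $- \frac{6307}{15} \approx -420.47$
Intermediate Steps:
$p{\left(c \right)} = \frac{1}{c}$
$- 53 \left(p{\left(\left(-3\right) 5 \right)} + 8\right) = - 53 \left(\frac{1}{\left(-3\right) 5} + 8\right) = - 53 \left(\frac{1}{-15} + 8\right) = - 53 \left(- \frac{1}{15} + 8\right) = \left(-53\right) \frac{119}{15} = - \frac{6307}{15}$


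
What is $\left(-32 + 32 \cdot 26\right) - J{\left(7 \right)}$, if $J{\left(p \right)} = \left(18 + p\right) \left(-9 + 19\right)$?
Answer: $550$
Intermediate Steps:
$J{\left(p \right)} = 180 + 10 p$ ($J{\left(p \right)} = \left(18 + p\right) 10 = 180 + 10 p$)
$\left(-32 + 32 \cdot 26\right) - J{\left(7 \right)} = \left(-32 + 32 \cdot 26\right) - \left(180 + 10 \cdot 7\right) = \left(-32 + 832\right) - \left(180 + 70\right) = 800 - 250 = 550$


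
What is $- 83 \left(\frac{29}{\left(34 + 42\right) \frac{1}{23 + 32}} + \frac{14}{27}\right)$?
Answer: $- \frac{3662707}{2052} \approx -1784.9$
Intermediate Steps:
$- 83 \left(\frac{29}{\left(34 + 42\right) \frac{1}{23 + 32}} + \frac{14}{27}\right) = - 83 \left(\frac{29}{76 \cdot \frac{1}{55}} + 14 \cdot \frac{1}{27}\right) = - 83 \left(\frac{29}{76 \cdot \frac{1}{55}} + \frac{14}{27}\right) = - 83 \left(\frac{29}{\frac{76}{55}} + \frac{14}{27}\right) = - 83 \left(29 \cdot \frac{55}{76} + \frac{14}{27}\right) = - 83 \left(\frac{1595}{76} + \frac{14}{27}\right) = \left(-83\right) \frac{44129}{2052} = - \frac{3662707}{2052}$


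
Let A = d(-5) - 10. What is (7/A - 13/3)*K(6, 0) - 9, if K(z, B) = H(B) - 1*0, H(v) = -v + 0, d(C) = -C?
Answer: -9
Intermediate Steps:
A = -5 (A = -1*(-5) - 10 = 5 - 10 = -5)
H(v) = -v
K(z, B) = -B (K(z, B) = -B - 1*0 = -B + 0 = -B)
(7/A - 13/3)*K(6, 0) - 9 = (7/(-5) - 13/3)*(-1*0) - 9 = (7*(-1/5) - 13*1/3)*0 - 9 = (-7/5 - 13/3)*0 - 9 = -86/15*0 - 9 = 0 - 9 = -9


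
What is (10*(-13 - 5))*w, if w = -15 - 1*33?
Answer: 8640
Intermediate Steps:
w = -48 (w = -15 - 33 = -48)
(10*(-13 - 5))*w = (10*(-13 - 5))*(-48) = (10*(-18))*(-48) = -180*(-48) = 8640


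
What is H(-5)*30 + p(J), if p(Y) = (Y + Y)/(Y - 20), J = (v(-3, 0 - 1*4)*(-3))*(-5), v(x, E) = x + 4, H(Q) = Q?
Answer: -156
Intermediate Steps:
v(x, E) = 4 + x
J = 15 (J = ((4 - 3)*(-3))*(-5) = (1*(-3))*(-5) = -3*(-5) = 15)
p(Y) = 2*Y/(-20 + Y) (p(Y) = (2*Y)/(-20 + Y) = 2*Y/(-20 + Y))
H(-5)*30 + p(J) = -5*30 + 2*15/(-20 + 15) = -150 + 2*15/(-5) = -150 + 2*15*(-⅕) = -150 - 6 = -156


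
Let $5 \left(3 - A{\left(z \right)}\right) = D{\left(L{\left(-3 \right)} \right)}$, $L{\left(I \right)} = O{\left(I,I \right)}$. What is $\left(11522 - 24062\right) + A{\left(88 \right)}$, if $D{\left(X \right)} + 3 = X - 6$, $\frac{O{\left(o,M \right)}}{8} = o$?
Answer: $- \frac{62652}{5} \approx -12530.0$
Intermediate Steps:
$O{\left(o,M \right)} = 8 o$
$L{\left(I \right)} = 8 I$
$D{\left(X \right)} = -9 + X$ ($D{\left(X \right)} = -3 + \left(X - 6\right) = -3 + \left(-6 + X\right) = -9 + X$)
$A{\left(z \right)} = \frac{48}{5}$ ($A{\left(z \right)} = 3 - \frac{-9 + 8 \left(-3\right)}{5} = 3 - \frac{-9 - 24}{5} = 3 - - \frac{33}{5} = 3 + \frac{33}{5} = \frac{48}{5}$)
$\left(11522 - 24062\right) + A{\left(88 \right)} = \left(11522 - 24062\right) + \frac{48}{5} = -12540 + \frac{48}{5} = - \frac{62652}{5}$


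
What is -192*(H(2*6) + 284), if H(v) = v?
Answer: -56832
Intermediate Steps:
-192*(H(2*6) + 284) = -192*(2*6 + 284) = -192*(12 + 284) = -192*296 = -56832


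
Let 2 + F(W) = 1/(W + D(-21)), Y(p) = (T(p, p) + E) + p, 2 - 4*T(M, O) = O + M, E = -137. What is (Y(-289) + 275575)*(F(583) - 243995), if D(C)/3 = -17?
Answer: -17867461953741/266 ≈ -6.7171e+10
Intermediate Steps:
T(M, O) = ½ - M/4 - O/4 (T(M, O) = ½ - (O + M)/4 = ½ - (M + O)/4 = ½ + (-M/4 - O/4) = ½ - M/4 - O/4)
Y(p) = -273/2 + p/2 (Y(p) = ((½ - p/4 - p/4) - 137) + p = ((½ - p/2) - 137) + p = (-273/2 - p/2) + p = -273/2 + p/2)
D(C) = -51 (D(C) = 3*(-17) = -51)
F(W) = -2 + 1/(-51 + W) (F(W) = -2 + 1/(W - 51) = -2 + 1/(-51 + W))
(Y(-289) + 275575)*(F(583) - 243995) = ((-273/2 + (½)*(-289)) + 275575)*((103 - 2*583)/(-51 + 583) - 243995) = ((-273/2 - 289/2) + 275575)*((103 - 1166)/532 - 243995) = (-281 + 275575)*((1/532)*(-1063) - 243995) = 275294*(-1063/532 - 243995) = 275294*(-129806403/532) = -17867461953741/266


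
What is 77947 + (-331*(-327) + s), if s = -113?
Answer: 186071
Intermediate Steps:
77947 + (-331*(-327) + s) = 77947 + (-331*(-327) - 113) = 77947 + (108237 - 113) = 77947 + 108124 = 186071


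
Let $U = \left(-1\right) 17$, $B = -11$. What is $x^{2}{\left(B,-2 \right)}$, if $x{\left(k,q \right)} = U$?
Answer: $289$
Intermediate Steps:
$U = -17$
$x{\left(k,q \right)} = -17$
$x^{2}{\left(B,-2 \right)} = \left(-17\right)^{2} = 289$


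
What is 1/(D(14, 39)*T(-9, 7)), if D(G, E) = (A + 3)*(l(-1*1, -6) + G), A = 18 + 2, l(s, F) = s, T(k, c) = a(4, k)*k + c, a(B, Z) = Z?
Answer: 1/26312 ≈ 3.8005e-5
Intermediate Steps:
T(k, c) = c + k² (T(k, c) = k*k + c = k² + c = c + k²)
A = 20
D(G, E) = -23 + 23*G (D(G, E) = (20 + 3)*(-1*1 + G) = 23*(-1 + G) = -23 + 23*G)
1/(D(14, 39)*T(-9, 7)) = 1/((-23 + 23*14)*(7 + (-9)²)) = 1/((-23 + 322)*(7 + 81)) = 1/(299*88) = 1/26312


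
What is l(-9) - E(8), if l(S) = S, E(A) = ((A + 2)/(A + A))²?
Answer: -601/64 ≈ -9.3906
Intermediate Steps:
E(A) = (2 + A)²/(4*A²) (E(A) = ((2 + A)/((2*A)))² = ((2 + A)*(1/(2*A)))² = ((2 + A)/(2*A))² = (2 + A)²/(4*A²))
l(-9) - E(8) = -9 - (2 + 8)²/(4*8²) = -9 - 10²/(4*64) = -9 - 100/(4*64) = -9 - 1*25/64 = -9 - 25/64 = -601/64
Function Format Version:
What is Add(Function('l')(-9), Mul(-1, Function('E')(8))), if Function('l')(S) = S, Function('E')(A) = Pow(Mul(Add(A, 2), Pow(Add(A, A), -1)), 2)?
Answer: Rational(-601, 64) ≈ -9.3906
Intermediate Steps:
Function('E')(A) = Mul(Rational(1, 4), Pow(A, -2), Pow(Add(2, A), 2)) (Function('E')(A) = Pow(Mul(Add(2, A), Pow(Mul(2, A), -1)), 2) = Pow(Mul(Add(2, A), Mul(Rational(1, 2), Pow(A, -1))), 2) = Pow(Mul(Rational(1, 2), Pow(A, -1), Add(2, A)), 2) = Mul(Rational(1, 4), Pow(A, -2), Pow(Add(2, A), 2)))
Add(Function('l')(-9), Mul(-1, Function('E')(8))) = Add(-9, Mul(-1, Mul(Rational(1, 4), Pow(8, -2), Pow(Add(2, 8), 2)))) = Add(-9, Mul(-1, Mul(Rational(1, 4), Rational(1, 64), Pow(10, 2)))) = Add(-9, Mul(-1, Mul(Rational(1, 4), Rational(1, 64), 100))) = Add(-9, Mul(-1, Rational(25, 64))) = Add(-9, Rational(-25, 64)) = Rational(-601, 64)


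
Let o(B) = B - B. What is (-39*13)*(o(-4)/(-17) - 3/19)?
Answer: 1521/19 ≈ 80.053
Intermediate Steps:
o(B) = 0
(-39*13)*(o(-4)/(-17) - 3/19) = (-39*13)*(0/(-17) - 3/19) = -507*(0*(-1/17) - 3*1/19) = -507*(0 - 3/19) = -507*(-3/19) = 1521/19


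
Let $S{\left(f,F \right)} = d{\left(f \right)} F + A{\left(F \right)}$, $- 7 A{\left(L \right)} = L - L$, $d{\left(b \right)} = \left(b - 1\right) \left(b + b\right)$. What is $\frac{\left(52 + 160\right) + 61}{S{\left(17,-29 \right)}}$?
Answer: $- \frac{273}{15776} \approx -0.017305$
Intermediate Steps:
$d{\left(b \right)} = 2 b \left(-1 + b\right)$ ($d{\left(b \right)} = \left(-1 + b\right) 2 b = 2 b \left(-1 + b\right)$)
$A{\left(L \right)} = 0$ ($A{\left(L \right)} = - \frac{L - L}{7} = \left(- \frac{1}{7}\right) 0 = 0$)
$S{\left(f,F \right)} = 2 F f \left(-1 + f\right)$ ($S{\left(f,F \right)} = 2 f \left(-1 + f\right) F + 0 = 2 F f \left(-1 + f\right) + 0 = 2 F f \left(-1 + f\right)$)
$\frac{\left(52 + 160\right) + 61}{S{\left(17,-29 \right)}} = \frac{\left(52 + 160\right) + 61}{2 \left(-29\right) 17 \left(-1 + 17\right)} = \frac{212 + 61}{2 \left(-29\right) 17 \cdot 16} = \frac{273}{-15776} = 273 \left(- \frac{1}{15776}\right) = - \frac{273}{15776}$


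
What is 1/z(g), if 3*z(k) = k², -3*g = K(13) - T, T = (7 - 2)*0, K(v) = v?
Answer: 27/169 ≈ 0.15976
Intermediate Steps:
T = 0 (T = 5*0 = 0)
g = -13/3 (g = -(13 - 1*0)/3 = -(13 + 0)/3 = -⅓*13 = -13/3 ≈ -4.3333)
z(k) = k²/3
1/z(g) = 1/((-13/3)²/3) = 1/((⅓)*(169/9)) = 1/(169/27) = 27/169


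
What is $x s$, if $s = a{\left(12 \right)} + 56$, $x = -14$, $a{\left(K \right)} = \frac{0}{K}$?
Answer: $-784$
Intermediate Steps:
$a{\left(K \right)} = 0$
$s = 56$ ($s = 0 + 56 = 56$)
$x s = \left(-14\right) 56 = -784$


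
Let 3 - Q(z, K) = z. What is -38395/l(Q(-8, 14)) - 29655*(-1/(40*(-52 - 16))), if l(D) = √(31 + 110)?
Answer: -5931/544 - 38395*√141/141 ≈ -3244.3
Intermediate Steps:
Q(z, K) = 3 - z
l(D) = √141
-38395/l(Q(-8, 14)) - 29655*(-1/(40*(-52 - 16))) = -38395*√141/141 - 29655*(-1/(40*(-52 - 16))) = -38395*√141/141 - 29655/((-40*(-68))) = -38395*√141/141 - 29655/2720 = -38395*√141/141 - 29655*1/2720 = -38395*√141/141 - 5931/544 = -5931/544 - 38395*√141/141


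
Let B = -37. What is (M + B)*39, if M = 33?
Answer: -156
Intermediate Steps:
(M + B)*39 = (33 - 37)*39 = -4*39 = -156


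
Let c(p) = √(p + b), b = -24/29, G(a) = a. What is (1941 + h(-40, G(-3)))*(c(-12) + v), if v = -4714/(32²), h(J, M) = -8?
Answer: -4556081/512 + 3866*I*√2697/29 ≈ -8898.6 + 6923.2*I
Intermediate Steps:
b = -24/29 (b = -24*1/29 = -24/29 ≈ -0.82759)
v = -2357/512 (v = -4714/1024 = -4714*1/1024 = -2357/512 ≈ -4.6035)
c(p) = √(-24/29 + p) (c(p) = √(p - 24/29) = √(-24/29 + p))
(1941 + h(-40, G(-3)))*(c(-12) + v) = (1941 - 8)*(√(-696 + 841*(-12))/29 - 2357/512) = 1933*(√(-696 - 10092)/29 - 2357/512) = 1933*(√(-10788)/29 - 2357/512) = 1933*((2*I*√2697)/29 - 2357/512) = 1933*(2*I*√2697/29 - 2357/512) = 1933*(-2357/512 + 2*I*√2697/29) = -4556081/512 + 3866*I*√2697/29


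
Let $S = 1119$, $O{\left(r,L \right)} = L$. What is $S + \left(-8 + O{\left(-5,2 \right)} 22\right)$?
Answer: $1155$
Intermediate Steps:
$S + \left(-8 + O{\left(-5,2 \right)} 22\right) = 1119 + \left(-8 + 2 \cdot 22\right) = 1119 + \left(-8 + 44\right) = 1119 + 36 = 1155$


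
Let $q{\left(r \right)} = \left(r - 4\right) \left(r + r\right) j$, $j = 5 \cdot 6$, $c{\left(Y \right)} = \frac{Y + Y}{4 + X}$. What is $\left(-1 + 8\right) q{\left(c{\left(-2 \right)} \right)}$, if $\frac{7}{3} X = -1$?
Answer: $\frac{301056}{125} \approx 2408.4$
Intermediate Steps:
$X = - \frac{3}{7}$ ($X = \frac{3}{7} \left(-1\right) = - \frac{3}{7} \approx -0.42857$)
$c{\left(Y \right)} = \frac{14 Y}{25}$ ($c{\left(Y \right)} = \frac{Y + Y}{4 - \frac{3}{7}} = \frac{2 Y}{\frac{25}{7}} = 2 Y \frac{7}{25} = \frac{14 Y}{25}$)
$j = 30$
$q{\left(r \right)} = 60 r \left(-4 + r\right)$ ($q{\left(r \right)} = \left(r - 4\right) \left(r + r\right) 30 = \left(-4 + r\right) 2 r 30 = 2 r \left(-4 + r\right) 30 = 60 r \left(-4 + r\right)$)
$\left(-1 + 8\right) q{\left(c{\left(-2 \right)} \right)} = \left(-1 + 8\right) 60 \cdot \frac{14}{25} \left(-2\right) \left(-4 + \frac{14}{25} \left(-2\right)\right) = 7 \cdot 60 \left(- \frac{28}{25}\right) \left(-4 - \frac{28}{25}\right) = 7 \cdot 60 \left(- \frac{28}{25}\right) \left(- \frac{128}{25}\right) = 7 \cdot \frac{43008}{125} = \frac{301056}{125}$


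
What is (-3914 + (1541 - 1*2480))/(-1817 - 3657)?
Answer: 211/238 ≈ 0.88655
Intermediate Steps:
(-3914 + (1541 - 1*2480))/(-1817 - 3657) = (-3914 + (1541 - 2480))/(-5474) = (-3914 - 939)*(-1/5474) = -4853*(-1/5474) = 211/238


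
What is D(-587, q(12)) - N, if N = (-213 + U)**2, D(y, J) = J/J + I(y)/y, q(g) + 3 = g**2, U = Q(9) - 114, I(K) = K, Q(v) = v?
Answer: -101122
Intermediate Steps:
U = -105 (U = 9 - 114 = -105)
q(g) = -3 + g**2
D(y, J) = 2 (D(y, J) = J/J + y/y = 1 + 1 = 2)
N = 101124 (N = (-213 - 105)**2 = (-318)**2 = 101124)
D(-587, q(12)) - N = 2 - 1*101124 = 2 - 101124 = -101122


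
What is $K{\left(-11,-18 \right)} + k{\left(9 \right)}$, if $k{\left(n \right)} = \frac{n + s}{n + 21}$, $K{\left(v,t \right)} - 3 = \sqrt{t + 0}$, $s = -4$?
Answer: $\frac{19}{6} + 3 i \sqrt{2} \approx 3.1667 + 4.2426 i$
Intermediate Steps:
$K{\left(v,t \right)} = 3 + \sqrt{t}$ ($K{\left(v,t \right)} = 3 + \sqrt{t + 0} = 3 + \sqrt{t}$)
$k{\left(n \right)} = \frac{-4 + n}{21 + n}$ ($k{\left(n \right)} = \frac{n - 4}{n + 21} = \frac{-4 + n}{21 + n}$)
$K{\left(-11,-18 \right)} + k{\left(9 \right)} = \left(3 + \sqrt{-18}\right) + \frac{-4 + 9}{21 + 9} = \left(3 + 3 i \sqrt{2}\right) + \frac{1}{30} \cdot 5 = \left(3 + 3 i \sqrt{2}\right) + \frac{1}{6} = \frac{19}{6} + 3 i \sqrt{2}$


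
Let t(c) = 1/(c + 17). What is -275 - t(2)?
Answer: -5226/19 ≈ -275.05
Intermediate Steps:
t(c) = 1/(17 + c)
-275 - t(2) = -275 - 1/(17 + 2) = -275 - 1/19 = -5226/19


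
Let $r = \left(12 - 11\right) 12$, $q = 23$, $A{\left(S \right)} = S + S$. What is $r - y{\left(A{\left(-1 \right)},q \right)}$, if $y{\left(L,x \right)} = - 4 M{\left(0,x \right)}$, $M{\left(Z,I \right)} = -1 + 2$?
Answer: $16$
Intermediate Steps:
$A{\left(S \right)} = 2 S$
$M{\left(Z,I \right)} = 1$
$y{\left(L,x \right)} = -4$ ($y{\left(L,x \right)} = \left(-4\right) 1 = -4$)
$r = 12$ ($r = 1 \cdot 12 = 12$)
$r - y{\left(A{\left(-1 \right)},q \right)} = 12 - -4 = 12 + 4 = 16$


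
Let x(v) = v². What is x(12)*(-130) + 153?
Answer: -18567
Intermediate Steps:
x(12)*(-130) + 153 = 12²*(-130) + 153 = 144*(-130) + 153 = -18720 + 153 = -18567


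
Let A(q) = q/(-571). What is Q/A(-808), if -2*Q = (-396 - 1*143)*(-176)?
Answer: -3385459/101 ≈ -33519.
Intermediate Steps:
A(q) = -q/571 (A(q) = q*(-1/571) = -q/571)
Q = -47432 (Q = -(-396 - 1*143)*(-176)/2 = -(-396 - 143)*(-176)/2 = -(-539)*(-176)/2 = -1/2*94864 = -47432)
Q/A(-808) = -47432/((-1/571*(-808))) = -47432/808/571 = -47432*571/808 = -3385459/101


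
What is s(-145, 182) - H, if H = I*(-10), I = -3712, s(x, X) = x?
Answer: -37265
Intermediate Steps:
H = 37120 (H = -3712*(-10) = 37120)
s(-145, 182) - H = -145 - 1*37120 = -145 - 37120 = -37265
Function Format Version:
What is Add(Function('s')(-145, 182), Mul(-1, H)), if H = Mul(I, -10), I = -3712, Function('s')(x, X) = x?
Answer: -37265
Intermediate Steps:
H = 37120 (H = Mul(-3712, -10) = 37120)
Add(Function('s')(-145, 182), Mul(-1, H)) = Add(-145, Mul(-1, 37120)) = Add(-145, -37120) = -37265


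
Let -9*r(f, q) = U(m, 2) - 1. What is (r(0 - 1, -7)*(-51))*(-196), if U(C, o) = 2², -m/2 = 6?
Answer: -3332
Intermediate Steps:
m = -12 (m = -2*6 = -12)
U(C, o) = 4
r(f, q) = -⅓ (r(f, q) = -(4 - 1)/9 = -⅑*3 = -⅓)
(r(0 - 1, -7)*(-51))*(-196) = -⅓*(-51)*(-196) = 17*(-196) = -3332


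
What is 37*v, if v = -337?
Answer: -12469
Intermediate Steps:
37*v = 37*(-337) = -12469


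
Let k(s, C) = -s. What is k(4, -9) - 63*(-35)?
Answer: 2201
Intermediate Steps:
k(4, -9) - 63*(-35) = -1*4 - 63*(-35) = -4 + 2205 = 2201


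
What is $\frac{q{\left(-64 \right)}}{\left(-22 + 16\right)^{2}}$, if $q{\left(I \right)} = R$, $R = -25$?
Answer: $- \frac{25}{36} \approx -0.69444$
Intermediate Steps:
$q{\left(I \right)} = -25$
$\frac{q{\left(-64 \right)}}{\left(-22 + 16\right)^{2}} = - \frac{25}{\left(-22 + 16\right)^{2}} = - \frac{25}{\left(-6\right)^{2}} = - \frac{25}{36}$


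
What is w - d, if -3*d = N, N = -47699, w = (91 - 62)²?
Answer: -45176/3 ≈ -15059.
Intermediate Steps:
w = 841 (w = 29² = 841)
d = 47699/3 (d = -⅓*(-47699) = 47699/3 ≈ 15900.)
w - d = 841 - 1*47699/3 = 841 - 47699/3 = -45176/3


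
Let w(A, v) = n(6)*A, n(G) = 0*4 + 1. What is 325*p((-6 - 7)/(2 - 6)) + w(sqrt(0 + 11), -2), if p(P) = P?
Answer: 4225/4 + sqrt(11) ≈ 1059.6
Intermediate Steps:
n(G) = 1 (n(G) = 0 + 1 = 1)
w(A, v) = A (w(A, v) = 1*A = A)
325*p((-6 - 7)/(2 - 6)) + w(sqrt(0 + 11), -2) = 325*((-6 - 7)/(2 - 6)) + sqrt(0 + 11) = 325*(-13/(-4)) + sqrt(11) = 325*(-13*(-1/4)) + sqrt(11) = 325*(13/4) + sqrt(11) = 4225/4 + sqrt(11)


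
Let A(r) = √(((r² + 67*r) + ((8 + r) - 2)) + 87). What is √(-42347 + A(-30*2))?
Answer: √(-42347 + 3*I*√43) ≈ 0.0478 + 205.78*I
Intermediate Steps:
A(r) = √(93 + r² + 68*r) (A(r) = √(((r² + 67*r) + (6 + r)) + 87) = √((6 + r² + 68*r) + 87) = √(93 + r² + 68*r))
√(-42347 + A(-30*2)) = √(-42347 + √(93 + (-30*2)² + 68*(-30*2))) = √(-42347 + √(93 + (-60)² + 68*(-60))) = √(-42347 + √(93 + 3600 - 4080)) = √(-42347 + √(-387)) = √(-42347 + 3*I*√43)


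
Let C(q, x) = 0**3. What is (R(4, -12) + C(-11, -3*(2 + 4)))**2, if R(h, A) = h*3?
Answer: 144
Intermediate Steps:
R(h, A) = 3*h
C(q, x) = 0
(R(4, -12) + C(-11, -3*(2 + 4)))**2 = (3*4 + 0)**2 = (12 + 0)**2 = 12**2 = 144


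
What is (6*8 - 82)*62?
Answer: -2108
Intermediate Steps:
(6*8 - 82)*62 = (48 - 82)*62 = -34*62 = -2108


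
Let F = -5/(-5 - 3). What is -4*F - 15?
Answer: -35/2 ≈ -17.500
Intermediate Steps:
F = 5/8 (F = -5/(-8) = -5*(-⅛) = 5/8 ≈ 0.62500)
-4*F - 15 = -4*5/8 - 15 = -5/2 - 15 = -35/2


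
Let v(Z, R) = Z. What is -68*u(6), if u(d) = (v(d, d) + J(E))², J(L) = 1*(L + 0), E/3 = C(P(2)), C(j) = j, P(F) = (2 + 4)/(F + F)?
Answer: -7497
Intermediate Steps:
P(F) = 3/F (P(F) = 6/((2*F)) = 6*(1/(2*F)) = 3/F)
E = 9/2 (E = 3*(3/2) = 9/2 ≈ 4.5000)
J(L) = L (J(L) = 1*L = L)
u(d) = (9/2 + d)² (u(d) = (d + 9/2)² = (9/2 + d)²)
-68*u(6) = -17*(9 + 2*6)² = -17*(9 + 12)² = -17*21² = -17*441 = -68*441/4 = -7497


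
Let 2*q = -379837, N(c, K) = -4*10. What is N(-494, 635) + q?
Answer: -379917/2 ≈ -1.8996e+5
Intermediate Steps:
N(c, K) = -40
q = -379837/2 (q = (1/2)*(-379837) = -379837/2 ≈ -1.8992e+5)
N(-494, 635) + q = -40 - 379837/2 = -379917/2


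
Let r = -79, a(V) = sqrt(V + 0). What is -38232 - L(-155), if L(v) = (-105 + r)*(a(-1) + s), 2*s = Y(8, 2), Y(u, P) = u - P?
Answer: -37680 + 184*I ≈ -37680.0 + 184.0*I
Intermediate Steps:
a(V) = sqrt(V)
s = 3 (s = (8 - 1*2)/2 = (8 - 2)/2 = (1/2)*6 = 3)
L(v) = -552 - 184*I (L(v) = (-105 - 79)*(sqrt(-1) + 3) = -184*(I + 3) = -184*(3 + I) = -552 - 184*I)
-38232 - L(-155) = -38232 - (-552 - 184*I) = -38232 + (552 + 184*I) = -37680 + 184*I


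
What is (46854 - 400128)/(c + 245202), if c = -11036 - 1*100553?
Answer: -353274/133613 ≈ -2.6440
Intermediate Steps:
c = -111589 (c = -11036 - 100553 = -111589)
(46854 - 400128)/(c + 245202) = (46854 - 400128)/(-111589 + 245202) = -353274/133613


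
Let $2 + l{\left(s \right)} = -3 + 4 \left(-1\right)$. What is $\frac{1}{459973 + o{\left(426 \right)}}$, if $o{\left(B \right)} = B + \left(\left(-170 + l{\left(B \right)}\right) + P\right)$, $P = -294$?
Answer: $\frac{1}{459926} \approx 2.1743 \cdot 10^{-6}$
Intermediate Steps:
$l{\left(s \right)} = -9$ ($l{\left(s \right)} = -2 + \left(-3 + 4 \left(-1\right)\right) = -2 - 7 = -9$)
$o{\left(B \right)} = -473 + B$ ($o{\left(B \right)} = B - 473 = -473 + B$)
$\frac{1}{459973 + o{\left(426 \right)}} = \frac{1}{459973 + \left(-473 + 426\right)} = \frac{1}{459973 - 47} = \frac{1}{459926}$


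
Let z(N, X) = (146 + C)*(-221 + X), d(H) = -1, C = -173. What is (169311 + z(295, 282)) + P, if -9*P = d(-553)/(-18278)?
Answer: 27581063327/164502 ≈ 1.6766e+5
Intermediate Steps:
z(N, X) = 5967 - 27*X (z(N, X) = (146 - 173)*(-221 + X) = -27*(-221 + X) = 5967 - 27*X)
P = -1/164502 (P = -(-1)/(9*(-18278)) = -(-1)*(-1)/(9*18278) = -⅑*1/18278 = -1/164502 ≈ -6.0790e-6)
(169311 + z(295, 282)) + P = (169311 + (5967 - 27*282)) - 1/164502 = (169311 + (5967 - 7614)) - 1/164502 = (169311 - 1647) - 1/164502 = 167664 - 1/164502 = 27581063327/164502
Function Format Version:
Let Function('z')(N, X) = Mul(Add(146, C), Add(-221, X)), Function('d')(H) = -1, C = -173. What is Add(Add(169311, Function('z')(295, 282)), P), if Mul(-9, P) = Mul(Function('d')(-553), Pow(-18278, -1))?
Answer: Rational(27581063327, 164502) ≈ 1.6766e+5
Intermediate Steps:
Function('z')(N, X) = Add(5967, Mul(-27, X)) (Function('z')(N, X) = Mul(Add(146, -173), Add(-221, X)) = Mul(-27, Add(-221, X)) = Add(5967, Mul(-27, X)))
P = Rational(-1, 164502) (P = Mul(Rational(-1, 9), Mul(-1, Pow(-18278, -1))) = Mul(Rational(-1, 9), Mul(-1, Rational(-1, 18278))) = Mul(Rational(-1, 9), Rational(1, 18278)) = Rational(-1, 164502) ≈ -6.0790e-6)
Add(Add(169311, Function('z')(295, 282)), P) = Add(Add(169311, Add(5967, Mul(-27, 282))), Rational(-1, 164502)) = Add(Add(169311, Add(5967, -7614)), Rational(-1, 164502)) = Add(Add(169311, -1647), Rational(-1, 164502)) = Add(167664, Rational(-1, 164502)) = Rational(27581063327, 164502)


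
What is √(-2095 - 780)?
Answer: 5*I*√115 ≈ 53.619*I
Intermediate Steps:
√(-2095 - 780) = √(-2875) = 5*I*√115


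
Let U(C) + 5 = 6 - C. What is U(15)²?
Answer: 196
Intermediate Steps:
U(C) = 1 - C (U(C) = -5 + (6 - C) = 1 - C)
U(15)² = (1 - 1*15)² = (1 - 15)² = (-14)² = 196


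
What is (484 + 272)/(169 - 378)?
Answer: -756/209 ≈ -3.6172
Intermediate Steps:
(484 + 272)/(169 - 378) = 756/(-209) = 756*(-1/209) = -756/209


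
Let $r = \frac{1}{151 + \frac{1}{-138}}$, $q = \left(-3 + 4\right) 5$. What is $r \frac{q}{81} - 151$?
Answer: $- \frac{84952219}{562599} \approx -151.0$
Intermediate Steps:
$q = 5$ ($q = 1 \cdot 5 = 5$)
$r = \frac{138}{20837}$ ($r = \frac{1}{151 - \frac{1}{138}} = \frac{1}{\frac{20837}{138}} = \frac{138}{20837} \approx 0.0066228$)
$r \frac{q}{81} - 151 = \frac{138 \cdot \frac{5}{81}}{20837} - 151 = \frac{138 \cdot 5 \cdot \frac{1}{81}}{20837} - 151 = \frac{138}{20837} \cdot \frac{5}{81} - 151 = \frac{230}{562599} - 151 = - \frac{84952219}{562599}$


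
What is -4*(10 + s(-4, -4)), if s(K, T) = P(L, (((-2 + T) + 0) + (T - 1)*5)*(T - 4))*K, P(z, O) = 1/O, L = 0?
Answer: -1238/31 ≈ -39.935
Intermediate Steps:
s(K, T) = K/((-7 + 6*T)*(-4 + T)) (s(K, T) = K/(((((-2 + T) + 0) + (T - 1)*5)*(T - 4))) = K/((((-2 + T) + (-1 + T)*5)*(-4 + T))) = K/((((-2 + T) + (-5 + 5*T))*(-4 + T))) = K/(((-7 + 6*T)*(-4 + T))) = (1/((-7 + 6*T)*(-4 + T)))*K = K/((-7 + 6*T)*(-4 + T)))
-4*(10 + s(-4, -4)) = -4*(10 - 4/(28 - 31*(-4) + 6*(-4)**2)) = -4*(10 - 4/(28 + 124 + 6*16)) = -4*(10 - 4/(28 + 124 + 96)) = -4*(10 - 4/248) = -4*(10 - 4*1/248) = -4*(10 - 1/62) = -4*619/62 = -1238/31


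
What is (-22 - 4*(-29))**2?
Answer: 8836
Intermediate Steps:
(-22 - 4*(-29))**2 = (-22 + 116)**2 = 94**2 = 8836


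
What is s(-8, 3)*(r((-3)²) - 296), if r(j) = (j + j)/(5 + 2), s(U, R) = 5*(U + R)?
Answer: 51350/7 ≈ 7335.7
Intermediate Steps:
s(U, R) = 5*R + 5*U (s(U, R) = 5*(R + U) = 5*R + 5*U)
r(j) = 2*j/7 (r(j) = (2*j)/7 = (2*j)*(⅐) = 2*j/7)
s(-8, 3)*(r((-3)²) - 296) = (5*3 + 5*(-8))*((2/7)*(-3)² - 296) = (15 - 40)*((2/7)*9 - 296) = -25*(18/7 - 296) = -25*(-2054/7) = 51350/7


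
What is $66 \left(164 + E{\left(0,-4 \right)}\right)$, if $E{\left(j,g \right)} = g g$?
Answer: $11880$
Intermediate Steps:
$E{\left(j,g \right)} = g^{2}$
$66 \left(164 + E{\left(0,-4 \right)}\right) = 66 \left(164 + \left(-4\right)^{2}\right) = 66 \left(164 + 16\right) = 66 \cdot 180 = 11880$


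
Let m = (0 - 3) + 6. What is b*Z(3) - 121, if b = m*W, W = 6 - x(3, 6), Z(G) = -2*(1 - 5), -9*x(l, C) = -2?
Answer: 53/3 ≈ 17.667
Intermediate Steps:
x(l, C) = 2/9 (x(l, C) = -1/9*(-2) = 2/9)
Z(G) = 8 (Z(G) = -2*(-4) = 8)
m = 3 (m = -3 + 6 = 3)
W = 52/9 (W = 6 - 1*2/9 = 6 - 2/9 = 52/9 ≈ 5.7778)
b = 52/3 (b = 3*(52/9) = 52/3 ≈ 17.333)
b*Z(3) - 121 = (52/3)*8 - 121 = 416/3 - 121 = 53/3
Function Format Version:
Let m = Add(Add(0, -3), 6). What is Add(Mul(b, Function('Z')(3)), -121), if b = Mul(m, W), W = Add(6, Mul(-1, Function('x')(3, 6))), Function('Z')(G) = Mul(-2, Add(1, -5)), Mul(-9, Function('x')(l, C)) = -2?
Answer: Rational(53, 3) ≈ 17.667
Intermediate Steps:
Function('x')(l, C) = Rational(2, 9) (Function('x')(l, C) = Mul(Rational(-1, 9), -2) = Rational(2, 9))
Function('Z')(G) = 8 (Function('Z')(G) = Mul(-2, -4) = 8)
m = 3 (m = Add(-3, 6) = 3)
W = Rational(52, 9) (W = Add(6, Mul(-1, Rational(2, 9))) = Add(6, Rational(-2, 9)) = Rational(52, 9) ≈ 5.7778)
b = Rational(52, 3) (b = Mul(3, Rational(52, 9)) = Rational(52, 3) ≈ 17.333)
Add(Mul(b, Function('Z')(3)), -121) = Add(Mul(Rational(52, 3), 8), -121) = Add(Rational(416, 3), -121) = Rational(53, 3)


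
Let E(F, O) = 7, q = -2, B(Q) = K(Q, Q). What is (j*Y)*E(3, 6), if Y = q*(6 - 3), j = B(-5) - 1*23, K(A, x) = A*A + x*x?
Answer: -1134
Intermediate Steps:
K(A, x) = A**2 + x**2
B(Q) = 2*Q**2 (B(Q) = Q**2 + Q**2 = 2*Q**2)
j = 27 (j = 2*(-5)**2 - 1*23 = 2*25 - 23 = 50 - 23 = 27)
Y = -6 (Y = -2*(6 - 3) = -2*3 = -6)
(j*Y)*E(3, 6) = (27*(-6))*7 = -162*7 = -1134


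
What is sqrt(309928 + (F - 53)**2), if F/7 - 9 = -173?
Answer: sqrt(1752329) ≈ 1323.8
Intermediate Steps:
F = -1148 (F = 63 + 7*(-173) = 63 - 1211 = -1148)
sqrt(309928 + (F - 53)**2) = sqrt(309928 + (-1148 - 53)**2) = sqrt(309928 + (-1201)**2) = sqrt(309928 + 1442401) = sqrt(1752329)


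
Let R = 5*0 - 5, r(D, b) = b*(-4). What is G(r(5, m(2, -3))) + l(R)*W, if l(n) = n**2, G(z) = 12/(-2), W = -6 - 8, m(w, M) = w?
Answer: -356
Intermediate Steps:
W = -14
r(D, b) = -4*b
G(z) = -6 (G(z) = 12*(-1/2) = -6)
R = -5 (R = 0 - 5 = -5)
G(r(5, m(2, -3))) + l(R)*W = -6 + (-5)**2*(-14) = -6 + 25*(-14) = -6 - 350 = -356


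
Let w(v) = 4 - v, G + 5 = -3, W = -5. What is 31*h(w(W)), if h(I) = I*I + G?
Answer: 2263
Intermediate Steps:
G = -8 (G = -5 - 3 = -8)
h(I) = -8 + I² (h(I) = I*I - 8 = I² - 8 = -8 + I²)
31*h(w(W)) = 31*(-8 + (4 - 1*(-5))²) = 31*(-8 + (4 + 5)²) = 31*(-8 + 9²) = 31*(-8 + 81) = 31*73 = 2263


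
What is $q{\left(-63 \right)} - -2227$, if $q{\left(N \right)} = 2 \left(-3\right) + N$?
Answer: $2158$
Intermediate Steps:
$q{\left(N \right)} = -6 + N$
$q{\left(-63 \right)} - -2227 = \left(-6 - 63\right) - -2227 = -69 + 2227 = 2158$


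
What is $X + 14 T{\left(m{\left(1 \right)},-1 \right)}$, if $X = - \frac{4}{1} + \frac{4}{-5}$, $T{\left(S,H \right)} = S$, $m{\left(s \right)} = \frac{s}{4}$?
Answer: $- \frac{13}{10} \approx -1.3$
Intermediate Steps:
$m{\left(s \right)} = \frac{s}{4}$ ($m{\left(s \right)} = s \frac{1}{4} = \frac{s}{4}$)
$X = - \frac{24}{5}$ ($X = \left(-4\right) 1 + 4 \left(- \frac{1}{5}\right) = -4 - \frac{4}{5} = - \frac{24}{5} \approx -4.8$)
$X + 14 T{\left(m{\left(1 \right)},-1 \right)} = - \frac{24}{5} + 14 \cdot \frac{1}{4} \cdot 1 = - \frac{24}{5} + 14 \cdot \frac{1}{4} = - \frac{24}{5} + \frac{7}{2} = - \frac{13}{10}$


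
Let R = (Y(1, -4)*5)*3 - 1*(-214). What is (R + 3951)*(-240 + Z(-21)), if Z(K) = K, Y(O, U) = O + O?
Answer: -1094895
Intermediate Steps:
Y(O, U) = 2*O
R = 244 (R = ((2*1)*5)*3 - 1*(-214) = (2*5)*3 + 214 = 10*3 + 214 = 30 + 214 = 244)
(R + 3951)*(-240 + Z(-21)) = (244 + 3951)*(-240 - 21) = 4195*(-261) = -1094895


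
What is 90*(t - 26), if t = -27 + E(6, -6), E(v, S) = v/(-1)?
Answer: -5310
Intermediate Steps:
E(v, S) = -v (E(v, S) = v*(-1) = -v)
t = -33 (t = -27 - 1*6 = -27 - 6 = -33)
90*(t - 26) = 90*(-33 - 26) = 90*(-59) = -5310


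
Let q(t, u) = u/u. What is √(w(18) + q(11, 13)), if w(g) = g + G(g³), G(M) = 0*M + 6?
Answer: 5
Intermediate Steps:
q(t, u) = 1
G(M) = 6 (G(M) = 0 + 6 = 6)
w(g) = 6 + g (w(g) = g + 6 = 6 + g)
√(w(18) + q(11, 13)) = √((6 + 18) + 1) = √(24 + 1) = √25 = 5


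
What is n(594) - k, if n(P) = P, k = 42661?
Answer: -42067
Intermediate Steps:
n(594) - k = 594 - 1*42661 = 594 - 42661 = -42067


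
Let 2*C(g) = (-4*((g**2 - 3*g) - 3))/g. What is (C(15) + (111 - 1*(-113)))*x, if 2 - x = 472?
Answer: -94188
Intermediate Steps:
x = -470 (x = 2 - 1*472 = 2 - 472 = -470)
C(g) = (12 - 4*g**2 + 12*g)/(2*g) (C(g) = ((-4*((g**2 - 3*g) - 3))/g)/2 = ((-4*(-3 + g**2 - 3*g))/g)/2 = ((12 - 4*g**2 + 12*g)/g)/2 = (12 - 4*g**2 + 12*g)/(2*g))
(C(15) + (111 - 1*(-113)))*x = ((6 - 2*15 + 6/15) + (111 - 1*(-113)))*(-470) = ((6 - 30 + 6*(1/15)) + (111 + 113))*(-470) = ((6 - 30 + 2/5) + 224)*(-470) = (-118/5 + 224)*(-470) = (1002/5)*(-470) = -94188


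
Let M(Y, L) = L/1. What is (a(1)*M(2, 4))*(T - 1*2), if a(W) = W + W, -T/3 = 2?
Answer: -64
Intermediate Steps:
T = -6 (T = -3*2 = -6)
a(W) = 2*W
M(Y, L) = L (M(Y, L) = L*1 = L)
(a(1)*M(2, 4))*(T - 1*2) = ((2*1)*4)*(-6 - 1*2) = (2*4)*(-6 - 2) = 8*(-8) = -64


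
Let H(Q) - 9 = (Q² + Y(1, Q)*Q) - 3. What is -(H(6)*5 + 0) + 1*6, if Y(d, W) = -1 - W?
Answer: 6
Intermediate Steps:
H(Q) = 6 + Q² + Q*(-1 - Q) (H(Q) = 9 + ((Q² + (-1 - Q)*Q) - 3) = 9 + ((Q² + Q*(-1 - Q)) - 3) = 9 + (-3 + Q² + Q*(-1 - Q)) = 6 + Q² + Q*(-1 - Q))
-(H(6)*5 + 0) + 1*6 = -((6 - 1*6)*5 + 0) + 1*6 = -((6 - 6)*5 + 0) + 6 = -(0*5 + 0) + 6 = -(0 + 0) + 6 = -1*0 + 6 = 0 + 6 = 6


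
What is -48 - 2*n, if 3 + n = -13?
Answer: -16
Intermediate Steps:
n = -16 (n = -3 - 13 = -16)
-48 - 2*n = -48 - 2*(-16) = -48 + 32 = -16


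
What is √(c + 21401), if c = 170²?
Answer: 27*√69 ≈ 224.28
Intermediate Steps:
c = 28900
√(c + 21401) = √(28900 + 21401) = √50301 = 27*√69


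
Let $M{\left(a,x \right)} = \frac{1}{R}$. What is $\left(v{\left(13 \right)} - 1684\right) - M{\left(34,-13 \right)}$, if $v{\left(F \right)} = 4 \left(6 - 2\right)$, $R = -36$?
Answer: $- \frac{60047}{36} \approx -1668.0$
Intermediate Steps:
$M{\left(a,x \right)} = - \frac{1}{36}$ ($M{\left(a,x \right)} = \frac{1}{-36} = - \frac{1}{36}$)
$v{\left(F \right)} = 16$ ($v{\left(F \right)} = 4 \cdot 4 = 16$)
$\left(v{\left(13 \right)} - 1684\right) - M{\left(34,-13 \right)} = \left(16 - 1684\right) - - \frac{1}{36} = -1668 + \frac{1}{36} = - \frac{60047}{36}$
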